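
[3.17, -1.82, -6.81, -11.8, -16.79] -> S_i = 3.17 + -4.99*i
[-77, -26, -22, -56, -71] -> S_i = Random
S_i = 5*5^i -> [5, 25, 125, 625, 3125]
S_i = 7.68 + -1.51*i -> [7.68, 6.17, 4.66, 3.15, 1.64]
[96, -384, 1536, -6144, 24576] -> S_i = 96*-4^i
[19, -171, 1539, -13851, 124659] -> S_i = 19*-9^i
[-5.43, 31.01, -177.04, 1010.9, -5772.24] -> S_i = -5.43*(-5.71)^i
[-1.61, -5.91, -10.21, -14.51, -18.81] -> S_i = -1.61 + -4.30*i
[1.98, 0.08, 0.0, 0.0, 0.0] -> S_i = 1.98*0.04^i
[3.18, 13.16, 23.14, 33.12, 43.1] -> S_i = 3.18 + 9.98*i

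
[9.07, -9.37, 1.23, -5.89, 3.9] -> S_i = Random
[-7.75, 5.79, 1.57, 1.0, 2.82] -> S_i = Random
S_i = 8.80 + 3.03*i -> [8.8, 11.83, 14.86, 17.89, 20.92]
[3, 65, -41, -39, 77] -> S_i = Random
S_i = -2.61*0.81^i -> [-2.61, -2.11, -1.71, -1.39, -1.12]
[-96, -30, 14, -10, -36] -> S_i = Random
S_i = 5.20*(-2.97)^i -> [5.2, -15.44, 45.87, -136.23, 404.6]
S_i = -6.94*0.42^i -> [-6.94, -2.91, -1.22, -0.51, -0.22]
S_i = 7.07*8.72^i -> [7.07, 61.65, 537.59, 4687.8, 40877.6]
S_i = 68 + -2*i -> [68, 66, 64, 62, 60]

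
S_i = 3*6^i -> [3, 18, 108, 648, 3888]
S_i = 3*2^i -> [3, 6, 12, 24, 48]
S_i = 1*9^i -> [1, 9, 81, 729, 6561]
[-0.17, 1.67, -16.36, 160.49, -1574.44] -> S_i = -0.17*(-9.81)^i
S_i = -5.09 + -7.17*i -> [-5.09, -12.26, -19.43, -26.6, -33.77]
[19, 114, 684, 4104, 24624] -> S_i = 19*6^i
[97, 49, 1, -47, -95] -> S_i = 97 + -48*i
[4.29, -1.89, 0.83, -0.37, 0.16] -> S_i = 4.29*(-0.44)^i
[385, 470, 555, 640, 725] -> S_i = 385 + 85*i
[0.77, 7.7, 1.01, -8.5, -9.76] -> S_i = Random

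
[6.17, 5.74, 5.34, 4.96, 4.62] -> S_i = 6.17*0.93^i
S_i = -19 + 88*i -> [-19, 69, 157, 245, 333]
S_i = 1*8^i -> [1, 8, 64, 512, 4096]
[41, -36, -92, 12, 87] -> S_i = Random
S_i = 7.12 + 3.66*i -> [7.12, 10.78, 14.44, 18.1, 21.76]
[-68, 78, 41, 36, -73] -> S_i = Random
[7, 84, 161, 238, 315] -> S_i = 7 + 77*i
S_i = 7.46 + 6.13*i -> [7.46, 13.59, 19.72, 25.85, 31.98]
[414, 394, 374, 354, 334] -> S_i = 414 + -20*i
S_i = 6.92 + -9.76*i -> [6.92, -2.84, -12.6, -22.36, -32.12]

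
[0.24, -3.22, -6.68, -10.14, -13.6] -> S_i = 0.24 + -3.46*i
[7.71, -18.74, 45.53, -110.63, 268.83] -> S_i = 7.71*(-2.43)^i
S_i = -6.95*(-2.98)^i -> [-6.95, 20.71, -61.72, 183.92, -548.09]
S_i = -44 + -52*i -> [-44, -96, -148, -200, -252]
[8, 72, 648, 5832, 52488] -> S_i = 8*9^i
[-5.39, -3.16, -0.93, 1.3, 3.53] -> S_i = -5.39 + 2.23*i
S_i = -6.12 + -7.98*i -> [-6.12, -14.1, -22.08, -30.06, -38.04]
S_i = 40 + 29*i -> [40, 69, 98, 127, 156]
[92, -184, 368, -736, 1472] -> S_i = 92*-2^i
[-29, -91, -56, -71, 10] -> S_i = Random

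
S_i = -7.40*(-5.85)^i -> [-7.4, 43.29, -253.25, 1481.49, -8666.73]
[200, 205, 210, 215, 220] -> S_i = 200 + 5*i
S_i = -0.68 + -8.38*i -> [-0.68, -9.06, -17.44, -25.82, -34.2]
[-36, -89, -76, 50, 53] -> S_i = Random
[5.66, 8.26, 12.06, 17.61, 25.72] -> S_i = 5.66*1.46^i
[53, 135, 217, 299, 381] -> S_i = 53 + 82*i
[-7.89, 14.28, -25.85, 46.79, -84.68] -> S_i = -7.89*(-1.81)^i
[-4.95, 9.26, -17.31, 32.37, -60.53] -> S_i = -4.95*(-1.87)^i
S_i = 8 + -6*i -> [8, 2, -4, -10, -16]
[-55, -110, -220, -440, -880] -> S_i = -55*2^i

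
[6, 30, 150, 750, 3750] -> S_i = 6*5^i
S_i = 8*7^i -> [8, 56, 392, 2744, 19208]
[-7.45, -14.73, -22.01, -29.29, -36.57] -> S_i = -7.45 + -7.28*i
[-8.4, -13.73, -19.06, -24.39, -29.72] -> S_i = -8.40 + -5.33*i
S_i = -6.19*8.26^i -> [-6.19, -51.13, -422.33, -3488.44, -28814.48]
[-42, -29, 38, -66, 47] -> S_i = Random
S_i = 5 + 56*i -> [5, 61, 117, 173, 229]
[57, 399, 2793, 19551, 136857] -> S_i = 57*7^i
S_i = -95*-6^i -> [-95, 570, -3420, 20520, -123120]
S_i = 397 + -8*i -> [397, 389, 381, 373, 365]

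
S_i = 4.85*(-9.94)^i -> [4.85, -48.21, 479.2, -4763.22, 47346.43]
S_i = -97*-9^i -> [-97, 873, -7857, 70713, -636417]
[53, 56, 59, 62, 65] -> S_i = 53 + 3*i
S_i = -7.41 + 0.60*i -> [-7.41, -6.81, -6.21, -5.61, -5.01]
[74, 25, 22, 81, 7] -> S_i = Random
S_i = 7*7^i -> [7, 49, 343, 2401, 16807]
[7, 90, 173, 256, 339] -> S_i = 7 + 83*i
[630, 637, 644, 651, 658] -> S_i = 630 + 7*i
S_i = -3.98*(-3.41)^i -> [-3.98, 13.57, -46.28, 157.81, -538.15]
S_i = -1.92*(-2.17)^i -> [-1.92, 4.17, -9.04, 19.62, -42.57]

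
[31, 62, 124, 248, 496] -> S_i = 31*2^i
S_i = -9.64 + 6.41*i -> [-9.64, -3.23, 3.18, 9.59, 16.0]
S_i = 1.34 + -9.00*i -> [1.34, -7.66, -16.66, -25.66, -34.66]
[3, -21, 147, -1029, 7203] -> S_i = 3*-7^i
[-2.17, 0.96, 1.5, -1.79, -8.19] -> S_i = Random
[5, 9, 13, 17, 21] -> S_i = 5 + 4*i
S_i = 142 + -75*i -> [142, 67, -8, -83, -158]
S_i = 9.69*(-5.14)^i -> [9.69, -49.81, 256.01, -1315.87, 6763.57]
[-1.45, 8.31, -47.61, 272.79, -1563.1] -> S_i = -1.45*(-5.73)^i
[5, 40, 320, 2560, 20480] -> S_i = 5*8^i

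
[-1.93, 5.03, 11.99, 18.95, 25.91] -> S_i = -1.93 + 6.96*i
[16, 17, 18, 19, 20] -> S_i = 16 + 1*i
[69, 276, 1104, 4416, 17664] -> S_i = 69*4^i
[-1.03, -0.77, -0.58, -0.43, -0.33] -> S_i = -1.03*0.75^i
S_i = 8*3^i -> [8, 24, 72, 216, 648]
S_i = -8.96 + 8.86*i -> [-8.96, -0.1, 8.76, 17.62, 26.48]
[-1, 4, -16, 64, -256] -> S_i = -1*-4^i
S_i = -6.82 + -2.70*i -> [-6.82, -9.52, -12.22, -14.92, -17.62]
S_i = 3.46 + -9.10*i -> [3.46, -5.64, -14.74, -23.84, -32.94]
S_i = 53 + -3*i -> [53, 50, 47, 44, 41]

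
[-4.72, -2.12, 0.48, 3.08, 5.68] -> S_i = -4.72 + 2.60*i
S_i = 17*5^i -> [17, 85, 425, 2125, 10625]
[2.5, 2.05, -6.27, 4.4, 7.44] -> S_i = Random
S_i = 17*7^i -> [17, 119, 833, 5831, 40817]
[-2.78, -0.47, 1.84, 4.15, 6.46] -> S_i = -2.78 + 2.31*i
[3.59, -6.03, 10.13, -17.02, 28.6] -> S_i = 3.59*(-1.68)^i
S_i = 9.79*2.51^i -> [9.79, 24.57, 61.68, 154.81, 388.58]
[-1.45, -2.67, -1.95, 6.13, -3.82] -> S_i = Random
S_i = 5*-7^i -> [5, -35, 245, -1715, 12005]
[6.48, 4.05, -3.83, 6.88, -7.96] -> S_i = Random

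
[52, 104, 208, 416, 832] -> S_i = 52*2^i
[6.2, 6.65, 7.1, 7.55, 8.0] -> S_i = 6.20 + 0.45*i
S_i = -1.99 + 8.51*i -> [-1.99, 6.52, 15.03, 23.54, 32.05]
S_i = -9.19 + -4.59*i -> [-9.19, -13.78, -18.37, -22.96, -27.55]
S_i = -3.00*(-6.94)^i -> [-3.0, 20.82, -144.49, 1002.77, -6959.2]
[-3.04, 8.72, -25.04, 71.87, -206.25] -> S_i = -3.04*(-2.87)^i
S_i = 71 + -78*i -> [71, -7, -85, -163, -241]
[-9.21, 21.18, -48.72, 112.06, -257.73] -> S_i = -9.21*(-2.30)^i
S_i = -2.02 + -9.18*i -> [-2.02, -11.2, -20.38, -29.56, -38.74]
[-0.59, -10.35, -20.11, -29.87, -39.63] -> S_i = -0.59 + -9.76*i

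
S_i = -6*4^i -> [-6, -24, -96, -384, -1536]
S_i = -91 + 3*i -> [-91, -88, -85, -82, -79]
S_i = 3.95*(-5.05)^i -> [3.95, -19.95, 100.73, -508.71, 2568.99]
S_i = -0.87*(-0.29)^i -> [-0.87, 0.25, -0.07, 0.02, -0.01]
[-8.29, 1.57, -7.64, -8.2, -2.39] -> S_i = Random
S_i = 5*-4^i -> [5, -20, 80, -320, 1280]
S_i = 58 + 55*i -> [58, 113, 168, 223, 278]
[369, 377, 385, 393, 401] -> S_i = 369 + 8*i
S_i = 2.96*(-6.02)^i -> [2.96, -17.82, 107.27, -645.77, 3887.57]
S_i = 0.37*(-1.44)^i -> [0.37, -0.53, 0.77, -1.1, 1.59]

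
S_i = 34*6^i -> [34, 204, 1224, 7344, 44064]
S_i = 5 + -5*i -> [5, 0, -5, -10, -15]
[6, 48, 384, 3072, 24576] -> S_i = 6*8^i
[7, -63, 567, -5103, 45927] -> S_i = 7*-9^i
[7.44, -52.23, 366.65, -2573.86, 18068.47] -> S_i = 7.44*(-7.02)^i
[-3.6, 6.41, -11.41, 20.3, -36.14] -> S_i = -3.60*(-1.78)^i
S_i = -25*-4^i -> [-25, 100, -400, 1600, -6400]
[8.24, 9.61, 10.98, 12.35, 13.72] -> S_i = 8.24 + 1.37*i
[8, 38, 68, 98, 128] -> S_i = 8 + 30*i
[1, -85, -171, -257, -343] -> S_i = 1 + -86*i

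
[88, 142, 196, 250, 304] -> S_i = 88 + 54*i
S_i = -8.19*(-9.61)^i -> [-8.19, 78.71, -756.36, 7268.66, -69851.78]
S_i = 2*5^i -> [2, 10, 50, 250, 1250]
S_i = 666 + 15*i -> [666, 681, 696, 711, 726]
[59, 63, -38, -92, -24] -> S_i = Random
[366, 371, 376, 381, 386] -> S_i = 366 + 5*i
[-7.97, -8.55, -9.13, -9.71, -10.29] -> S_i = -7.97 + -0.58*i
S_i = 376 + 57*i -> [376, 433, 490, 547, 604]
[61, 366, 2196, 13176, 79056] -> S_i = 61*6^i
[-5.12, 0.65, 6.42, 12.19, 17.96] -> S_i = -5.12 + 5.77*i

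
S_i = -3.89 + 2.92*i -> [-3.89, -0.97, 1.95, 4.87, 7.79]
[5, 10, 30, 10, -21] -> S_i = Random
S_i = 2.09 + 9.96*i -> [2.09, 12.05, 22.01, 31.97, 41.93]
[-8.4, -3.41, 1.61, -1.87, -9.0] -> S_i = Random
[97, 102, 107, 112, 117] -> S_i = 97 + 5*i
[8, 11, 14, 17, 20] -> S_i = 8 + 3*i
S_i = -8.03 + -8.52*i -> [-8.03, -16.55, -25.07, -33.59, -42.11]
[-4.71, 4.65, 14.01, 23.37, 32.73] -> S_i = -4.71 + 9.36*i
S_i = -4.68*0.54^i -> [-4.68, -2.53, -1.36, -0.74, -0.4]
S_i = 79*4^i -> [79, 316, 1264, 5056, 20224]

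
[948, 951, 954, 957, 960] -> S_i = 948 + 3*i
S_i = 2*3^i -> [2, 6, 18, 54, 162]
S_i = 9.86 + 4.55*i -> [9.86, 14.41, 18.96, 23.51, 28.06]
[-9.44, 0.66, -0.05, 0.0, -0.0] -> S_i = -9.44*(-0.07)^i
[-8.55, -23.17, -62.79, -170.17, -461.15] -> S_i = -8.55*2.71^i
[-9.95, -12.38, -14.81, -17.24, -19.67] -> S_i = -9.95 + -2.43*i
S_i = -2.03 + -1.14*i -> [-2.03, -3.17, -4.31, -5.45, -6.59]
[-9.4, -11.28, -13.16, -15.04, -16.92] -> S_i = -9.40 + -1.88*i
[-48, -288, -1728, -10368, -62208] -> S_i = -48*6^i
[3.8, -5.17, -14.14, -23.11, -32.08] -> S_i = 3.80 + -8.97*i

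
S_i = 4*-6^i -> [4, -24, 144, -864, 5184]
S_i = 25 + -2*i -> [25, 23, 21, 19, 17]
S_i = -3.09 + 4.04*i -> [-3.09, 0.95, 4.99, 9.03, 13.07]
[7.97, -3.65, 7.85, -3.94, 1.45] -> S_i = Random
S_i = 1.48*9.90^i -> [1.48, 14.65, 145.05, 1436.04, 14216.82]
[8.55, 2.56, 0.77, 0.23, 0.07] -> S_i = 8.55*0.30^i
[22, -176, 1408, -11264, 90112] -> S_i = 22*-8^i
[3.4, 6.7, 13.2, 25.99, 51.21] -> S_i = 3.40*1.97^i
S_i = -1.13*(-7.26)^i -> [-1.13, 8.2, -59.56, 432.4, -3139.24]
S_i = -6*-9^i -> [-6, 54, -486, 4374, -39366]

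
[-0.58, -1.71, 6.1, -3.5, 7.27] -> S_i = Random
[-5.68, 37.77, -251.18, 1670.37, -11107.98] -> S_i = -5.68*(-6.65)^i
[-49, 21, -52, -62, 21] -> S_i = Random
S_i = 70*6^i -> [70, 420, 2520, 15120, 90720]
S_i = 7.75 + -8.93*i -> [7.75, -1.18, -10.11, -19.04, -27.97]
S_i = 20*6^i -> [20, 120, 720, 4320, 25920]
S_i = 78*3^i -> [78, 234, 702, 2106, 6318]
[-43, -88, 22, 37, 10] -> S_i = Random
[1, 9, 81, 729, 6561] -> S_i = 1*9^i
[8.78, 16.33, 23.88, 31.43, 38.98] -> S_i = 8.78 + 7.55*i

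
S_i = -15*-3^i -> [-15, 45, -135, 405, -1215]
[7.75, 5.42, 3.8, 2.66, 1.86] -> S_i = 7.75*0.70^i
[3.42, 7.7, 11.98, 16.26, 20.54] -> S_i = 3.42 + 4.28*i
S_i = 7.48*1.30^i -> [7.48, 9.72, 12.64, 16.43, 21.36]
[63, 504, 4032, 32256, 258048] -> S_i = 63*8^i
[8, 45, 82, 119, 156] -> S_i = 8 + 37*i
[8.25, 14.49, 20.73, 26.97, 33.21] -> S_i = 8.25 + 6.24*i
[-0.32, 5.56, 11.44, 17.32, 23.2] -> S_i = -0.32 + 5.88*i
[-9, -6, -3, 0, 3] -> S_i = -9 + 3*i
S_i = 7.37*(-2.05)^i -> [7.37, -15.11, 30.97, -63.49, 130.16]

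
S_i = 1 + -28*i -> [1, -27, -55, -83, -111]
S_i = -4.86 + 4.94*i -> [-4.86, 0.08, 5.02, 9.96, 14.9]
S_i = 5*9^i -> [5, 45, 405, 3645, 32805]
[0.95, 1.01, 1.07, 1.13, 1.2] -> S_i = 0.95*1.06^i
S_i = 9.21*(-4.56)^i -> [9.21, -42.0, 191.51, -873.28, 3982.16]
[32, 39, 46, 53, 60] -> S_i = 32 + 7*i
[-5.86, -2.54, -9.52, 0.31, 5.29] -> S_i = Random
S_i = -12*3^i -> [-12, -36, -108, -324, -972]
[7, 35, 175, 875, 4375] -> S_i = 7*5^i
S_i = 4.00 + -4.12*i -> [4.0, -0.12, -4.24, -8.36, -12.48]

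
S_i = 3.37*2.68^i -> [3.37, 9.03, 24.2, 64.87, 173.85]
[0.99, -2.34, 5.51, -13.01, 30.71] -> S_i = 0.99*(-2.36)^i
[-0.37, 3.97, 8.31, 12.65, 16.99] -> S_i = -0.37 + 4.34*i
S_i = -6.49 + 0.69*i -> [-6.49, -5.8, -5.11, -4.42, -3.73]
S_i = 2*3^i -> [2, 6, 18, 54, 162]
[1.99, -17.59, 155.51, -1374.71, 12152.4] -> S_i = 1.99*(-8.84)^i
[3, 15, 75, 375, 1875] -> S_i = 3*5^i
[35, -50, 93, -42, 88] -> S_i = Random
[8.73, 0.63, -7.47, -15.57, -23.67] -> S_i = 8.73 + -8.10*i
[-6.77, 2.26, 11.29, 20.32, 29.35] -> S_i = -6.77 + 9.03*i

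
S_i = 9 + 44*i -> [9, 53, 97, 141, 185]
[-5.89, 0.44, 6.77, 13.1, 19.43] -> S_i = -5.89 + 6.33*i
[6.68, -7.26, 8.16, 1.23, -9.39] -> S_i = Random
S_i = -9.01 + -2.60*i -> [-9.01, -11.61, -14.21, -16.81, -19.41]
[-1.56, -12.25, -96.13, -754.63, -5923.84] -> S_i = -1.56*7.85^i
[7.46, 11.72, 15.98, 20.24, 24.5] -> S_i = 7.46 + 4.26*i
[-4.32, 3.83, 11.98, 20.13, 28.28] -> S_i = -4.32 + 8.15*i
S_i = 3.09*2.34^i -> [3.09, 7.23, 16.92, 39.59, 92.64]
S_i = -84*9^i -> [-84, -756, -6804, -61236, -551124]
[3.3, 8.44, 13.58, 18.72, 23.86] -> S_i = 3.30 + 5.14*i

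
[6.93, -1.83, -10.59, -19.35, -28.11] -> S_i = 6.93 + -8.76*i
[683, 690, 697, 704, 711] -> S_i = 683 + 7*i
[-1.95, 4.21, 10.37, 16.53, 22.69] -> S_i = -1.95 + 6.16*i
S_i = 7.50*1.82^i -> [7.5, 13.65, 24.84, 45.21, 82.29]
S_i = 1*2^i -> [1, 2, 4, 8, 16]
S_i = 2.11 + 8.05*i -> [2.11, 10.16, 18.21, 26.26, 34.31]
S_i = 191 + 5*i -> [191, 196, 201, 206, 211]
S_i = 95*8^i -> [95, 760, 6080, 48640, 389120]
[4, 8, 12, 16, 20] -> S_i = 4 + 4*i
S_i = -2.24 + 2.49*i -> [-2.24, 0.25, 2.74, 5.23, 7.72]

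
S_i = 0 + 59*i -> [0, 59, 118, 177, 236]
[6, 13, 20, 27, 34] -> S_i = 6 + 7*i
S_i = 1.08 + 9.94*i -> [1.08, 11.02, 20.96, 30.9, 40.84]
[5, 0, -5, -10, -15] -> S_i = 5 + -5*i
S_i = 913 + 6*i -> [913, 919, 925, 931, 937]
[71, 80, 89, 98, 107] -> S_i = 71 + 9*i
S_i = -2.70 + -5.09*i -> [-2.7, -7.79, -12.88, -17.97, -23.06]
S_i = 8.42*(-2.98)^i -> [8.42, -25.09, 74.77, -222.82, 664.01]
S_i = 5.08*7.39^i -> [5.08, 37.54, 277.43, 2050.2, 15151.01]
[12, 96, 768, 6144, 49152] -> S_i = 12*8^i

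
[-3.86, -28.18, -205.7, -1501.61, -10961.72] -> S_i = -3.86*7.30^i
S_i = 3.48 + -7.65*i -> [3.48, -4.17, -11.82, -19.47, -27.12]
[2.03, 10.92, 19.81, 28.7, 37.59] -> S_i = 2.03 + 8.89*i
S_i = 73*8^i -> [73, 584, 4672, 37376, 299008]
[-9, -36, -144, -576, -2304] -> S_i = -9*4^i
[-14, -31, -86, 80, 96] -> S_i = Random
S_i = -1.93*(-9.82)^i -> [-1.93, 18.95, -186.11, 1827.64, -17947.47]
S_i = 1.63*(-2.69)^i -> [1.63, -4.38, 11.79, -31.73, 85.35]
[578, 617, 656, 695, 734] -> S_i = 578 + 39*i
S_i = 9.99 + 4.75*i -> [9.99, 14.74, 19.49, 24.24, 28.99]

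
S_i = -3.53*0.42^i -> [-3.53, -1.48, -0.62, -0.26, -0.11]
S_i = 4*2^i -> [4, 8, 16, 32, 64]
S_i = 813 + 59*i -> [813, 872, 931, 990, 1049]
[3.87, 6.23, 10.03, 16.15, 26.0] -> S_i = 3.87*1.61^i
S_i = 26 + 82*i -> [26, 108, 190, 272, 354]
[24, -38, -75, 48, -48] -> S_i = Random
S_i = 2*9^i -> [2, 18, 162, 1458, 13122]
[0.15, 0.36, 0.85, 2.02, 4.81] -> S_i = 0.15*2.38^i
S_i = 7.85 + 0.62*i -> [7.85, 8.47, 9.09, 9.71, 10.33]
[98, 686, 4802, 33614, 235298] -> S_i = 98*7^i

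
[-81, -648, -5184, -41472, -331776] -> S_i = -81*8^i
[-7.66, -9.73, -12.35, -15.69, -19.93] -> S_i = -7.66*1.27^i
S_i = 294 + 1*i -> [294, 295, 296, 297, 298]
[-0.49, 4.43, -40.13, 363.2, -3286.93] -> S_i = -0.49*(-9.05)^i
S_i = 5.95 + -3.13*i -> [5.95, 2.82, -0.31, -3.44, -6.57]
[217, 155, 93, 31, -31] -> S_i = 217 + -62*i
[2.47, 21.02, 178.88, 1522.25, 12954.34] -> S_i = 2.47*8.51^i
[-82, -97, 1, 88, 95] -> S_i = Random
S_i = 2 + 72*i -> [2, 74, 146, 218, 290]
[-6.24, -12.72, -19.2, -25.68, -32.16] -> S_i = -6.24 + -6.48*i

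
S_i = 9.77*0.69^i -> [9.77, 6.74, 4.65, 3.21, 2.21]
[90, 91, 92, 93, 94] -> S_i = 90 + 1*i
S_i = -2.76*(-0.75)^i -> [-2.76, 2.07, -1.55, 1.16, -0.87]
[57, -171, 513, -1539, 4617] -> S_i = 57*-3^i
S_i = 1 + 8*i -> [1, 9, 17, 25, 33]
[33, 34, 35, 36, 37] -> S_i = 33 + 1*i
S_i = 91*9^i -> [91, 819, 7371, 66339, 597051]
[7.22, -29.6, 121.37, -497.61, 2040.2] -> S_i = 7.22*(-4.10)^i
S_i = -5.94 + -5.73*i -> [-5.94, -11.67, -17.4, -23.13, -28.86]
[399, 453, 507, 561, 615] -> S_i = 399 + 54*i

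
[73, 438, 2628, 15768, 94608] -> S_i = 73*6^i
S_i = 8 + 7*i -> [8, 15, 22, 29, 36]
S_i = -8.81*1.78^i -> [-8.81, -15.68, -27.91, -49.69, -88.44]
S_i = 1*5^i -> [1, 5, 25, 125, 625]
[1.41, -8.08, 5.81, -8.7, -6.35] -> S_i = Random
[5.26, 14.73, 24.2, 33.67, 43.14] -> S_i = 5.26 + 9.47*i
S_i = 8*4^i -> [8, 32, 128, 512, 2048]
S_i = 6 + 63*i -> [6, 69, 132, 195, 258]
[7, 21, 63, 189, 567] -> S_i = 7*3^i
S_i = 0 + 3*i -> [0, 3, 6, 9, 12]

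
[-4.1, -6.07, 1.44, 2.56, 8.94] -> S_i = Random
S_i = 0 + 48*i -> [0, 48, 96, 144, 192]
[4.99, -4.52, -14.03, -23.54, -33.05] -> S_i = 4.99 + -9.51*i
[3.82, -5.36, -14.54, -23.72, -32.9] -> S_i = 3.82 + -9.18*i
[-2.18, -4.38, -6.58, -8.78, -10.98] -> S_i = -2.18 + -2.20*i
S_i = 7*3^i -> [7, 21, 63, 189, 567]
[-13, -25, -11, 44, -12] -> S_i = Random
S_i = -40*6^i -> [-40, -240, -1440, -8640, -51840]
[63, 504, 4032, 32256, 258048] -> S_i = 63*8^i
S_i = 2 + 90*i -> [2, 92, 182, 272, 362]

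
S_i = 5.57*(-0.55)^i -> [5.57, -3.06, 1.68, -0.93, 0.51]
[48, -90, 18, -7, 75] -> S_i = Random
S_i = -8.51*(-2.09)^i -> [-8.51, 17.79, -37.17, 77.69, -162.37]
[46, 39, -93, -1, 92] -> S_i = Random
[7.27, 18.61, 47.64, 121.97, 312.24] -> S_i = 7.27*2.56^i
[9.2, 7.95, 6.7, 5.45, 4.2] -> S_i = 9.20 + -1.25*i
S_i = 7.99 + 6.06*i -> [7.99, 14.05, 20.11, 26.17, 32.23]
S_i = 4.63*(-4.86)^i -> [4.63, -22.5, 109.36, -531.48, 2583.01]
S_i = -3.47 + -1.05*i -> [-3.47, -4.52, -5.57, -6.62, -7.67]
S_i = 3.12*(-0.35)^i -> [3.12, -1.09, 0.38, -0.13, 0.05]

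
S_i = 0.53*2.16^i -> [0.53, 1.14, 2.47, 5.34, 11.54]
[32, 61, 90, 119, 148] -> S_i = 32 + 29*i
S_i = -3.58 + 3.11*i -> [-3.58, -0.47, 2.64, 5.75, 8.86]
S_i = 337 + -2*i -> [337, 335, 333, 331, 329]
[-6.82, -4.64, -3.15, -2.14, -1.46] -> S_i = -6.82*0.68^i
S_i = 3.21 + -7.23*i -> [3.21, -4.02, -11.25, -18.48, -25.71]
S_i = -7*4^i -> [-7, -28, -112, -448, -1792]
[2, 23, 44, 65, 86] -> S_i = 2 + 21*i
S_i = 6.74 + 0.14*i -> [6.74, 6.88, 7.02, 7.16, 7.3]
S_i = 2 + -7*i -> [2, -5, -12, -19, -26]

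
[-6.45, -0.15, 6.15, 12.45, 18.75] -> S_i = -6.45 + 6.30*i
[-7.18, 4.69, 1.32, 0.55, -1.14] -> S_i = Random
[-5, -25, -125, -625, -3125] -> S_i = -5*5^i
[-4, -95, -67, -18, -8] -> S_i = Random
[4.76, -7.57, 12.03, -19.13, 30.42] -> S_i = 4.76*(-1.59)^i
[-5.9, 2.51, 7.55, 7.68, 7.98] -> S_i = Random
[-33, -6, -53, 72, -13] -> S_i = Random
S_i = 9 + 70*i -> [9, 79, 149, 219, 289]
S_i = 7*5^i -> [7, 35, 175, 875, 4375]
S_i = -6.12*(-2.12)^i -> [-6.12, 12.97, -27.51, 58.31, -123.62]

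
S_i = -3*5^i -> [-3, -15, -75, -375, -1875]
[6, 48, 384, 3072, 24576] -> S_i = 6*8^i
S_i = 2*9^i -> [2, 18, 162, 1458, 13122]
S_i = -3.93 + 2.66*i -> [-3.93, -1.27, 1.39, 4.05, 6.71]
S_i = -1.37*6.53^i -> [-1.37, -8.95, -58.42, -381.47, -2491.0]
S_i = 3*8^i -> [3, 24, 192, 1536, 12288]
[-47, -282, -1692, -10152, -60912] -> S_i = -47*6^i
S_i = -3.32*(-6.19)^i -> [-3.32, 20.55, -127.21, 787.43, -4874.17]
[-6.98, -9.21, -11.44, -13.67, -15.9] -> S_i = -6.98 + -2.23*i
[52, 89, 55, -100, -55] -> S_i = Random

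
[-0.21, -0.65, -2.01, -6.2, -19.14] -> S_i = -0.21*3.09^i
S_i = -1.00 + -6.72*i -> [-1.0, -7.72, -14.44, -21.16, -27.88]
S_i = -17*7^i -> [-17, -119, -833, -5831, -40817]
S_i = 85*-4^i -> [85, -340, 1360, -5440, 21760]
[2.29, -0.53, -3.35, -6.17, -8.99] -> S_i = 2.29 + -2.82*i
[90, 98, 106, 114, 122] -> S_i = 90 + 8*i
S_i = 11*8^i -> [11, 88, 704, 5632, 45056]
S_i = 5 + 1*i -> [5, 6, 7, 8, 9]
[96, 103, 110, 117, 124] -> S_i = 96 + 7*i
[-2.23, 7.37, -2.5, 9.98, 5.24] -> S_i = Random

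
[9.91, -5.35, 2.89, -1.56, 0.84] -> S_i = 9.91*(-0.54)^i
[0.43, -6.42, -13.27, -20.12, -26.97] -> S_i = 0.43 + -6.85*i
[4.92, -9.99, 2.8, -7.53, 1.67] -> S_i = Random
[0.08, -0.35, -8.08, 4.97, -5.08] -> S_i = Random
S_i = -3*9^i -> [-3, -27, -243, -2187, -19683]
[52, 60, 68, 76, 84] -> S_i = 52 + 8*i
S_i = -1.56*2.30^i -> [-1.56, -3.59, -8.25, -18.98, -43.66]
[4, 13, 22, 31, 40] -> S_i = 4 + 9*i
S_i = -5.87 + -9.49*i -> [-5.87, -15.36, -24.85, -34.34, -43.83]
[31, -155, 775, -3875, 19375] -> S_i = 31*-5^i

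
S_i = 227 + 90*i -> [227, 317, 407, 497, 587]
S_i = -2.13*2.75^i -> [-2.13, -5.86, -16.11, -44.3, -121.82]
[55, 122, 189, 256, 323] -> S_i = 55 + 67*i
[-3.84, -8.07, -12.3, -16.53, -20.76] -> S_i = -3.84 + -4.23*i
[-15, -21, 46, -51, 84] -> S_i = Random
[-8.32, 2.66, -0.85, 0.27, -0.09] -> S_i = -8.32*(-0.32)^i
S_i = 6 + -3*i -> [6, 3, 0, -3, -6]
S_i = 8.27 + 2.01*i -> [8.27, 10.28, 12.29, 14.3, 16.31]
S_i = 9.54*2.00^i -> [9.54, 19.08, 38.16, 76.32, 152.64]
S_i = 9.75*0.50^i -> [9.75, 4.88, 2.44, 1.22, 0.61]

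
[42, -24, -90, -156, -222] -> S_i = 42 + -66*i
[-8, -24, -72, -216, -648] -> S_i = -8*3^i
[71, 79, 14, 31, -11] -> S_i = Random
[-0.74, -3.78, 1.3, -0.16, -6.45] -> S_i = Random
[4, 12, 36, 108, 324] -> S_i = 4*3^i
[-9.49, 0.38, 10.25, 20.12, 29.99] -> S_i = -9.49 + 9.87*i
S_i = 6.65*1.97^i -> [6.65, 13.1, 25.81, 50.84, 100.16]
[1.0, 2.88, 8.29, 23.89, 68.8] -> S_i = 1.00*2.88^i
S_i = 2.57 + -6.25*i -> [2.57, -3.68, -9.93, -16.18, -22.43]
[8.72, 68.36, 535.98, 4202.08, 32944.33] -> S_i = 8.72*7.84^i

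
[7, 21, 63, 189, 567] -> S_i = 7*3^i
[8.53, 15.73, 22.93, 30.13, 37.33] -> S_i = 8.53 + 7.20*i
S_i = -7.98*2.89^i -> [-7.98, -23.06, -66.65, -192.62, -556.67]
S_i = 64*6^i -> [64, 384, 2304, 13824, 82944]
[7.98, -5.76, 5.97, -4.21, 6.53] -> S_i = Random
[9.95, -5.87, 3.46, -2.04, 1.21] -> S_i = 9.95*(-0.59)^i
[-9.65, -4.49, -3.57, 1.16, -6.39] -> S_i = Random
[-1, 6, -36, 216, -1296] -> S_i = -1*-6^i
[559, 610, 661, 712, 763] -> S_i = 559 + 51*i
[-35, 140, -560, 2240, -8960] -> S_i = -35*-4^i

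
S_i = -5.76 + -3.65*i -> [-5.76, -9.41, -13.06, -16.71, -20.36]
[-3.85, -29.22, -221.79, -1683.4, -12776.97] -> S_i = -3.85*7.59^i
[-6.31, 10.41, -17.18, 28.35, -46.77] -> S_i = -6.31*(-1.65)^i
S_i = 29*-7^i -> [29, -203, 1421, -9947, 69629]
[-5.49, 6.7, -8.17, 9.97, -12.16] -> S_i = -5.49*(-1.22)^i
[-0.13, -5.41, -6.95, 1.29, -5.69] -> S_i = Random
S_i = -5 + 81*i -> [-5, 76, 157, 238, 319]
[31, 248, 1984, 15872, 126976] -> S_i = 31*8^i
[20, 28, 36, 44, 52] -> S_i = 20 + 8*i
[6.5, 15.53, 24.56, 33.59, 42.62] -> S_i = 6.50 + 9.03*i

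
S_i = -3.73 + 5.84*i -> [-3.73, 2.11, 7.95, 13.79, 19.63]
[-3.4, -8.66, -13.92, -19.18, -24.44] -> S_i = -3.40 + -5.26*i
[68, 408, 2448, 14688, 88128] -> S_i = 68*6^i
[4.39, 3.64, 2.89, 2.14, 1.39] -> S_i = 4.39 + -0.75*i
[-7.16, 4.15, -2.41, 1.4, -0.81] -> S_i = -7.16*(-0.58)^i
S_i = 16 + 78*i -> [16, 94, 172, 250, 328]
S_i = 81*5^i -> [81, 405, 2025, 10125, 50625]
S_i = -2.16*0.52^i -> [-2.16, -1.12, -0.58, -0.3, -0.16]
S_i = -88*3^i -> [-88, -264, -792, -2376, -7128]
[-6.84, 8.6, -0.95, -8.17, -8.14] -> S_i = Random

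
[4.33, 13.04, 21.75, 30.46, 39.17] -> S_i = 4.33 + 8.71*i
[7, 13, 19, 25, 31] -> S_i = 7 + 6*i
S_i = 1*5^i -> [1, 5, 25, 125, 625]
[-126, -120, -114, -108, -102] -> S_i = -126 + 6*i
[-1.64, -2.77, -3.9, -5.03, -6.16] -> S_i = -1.64 + -1.13*i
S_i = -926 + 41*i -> [-926, -885, -844, -803, -762]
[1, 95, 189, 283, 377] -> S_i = 1 + 94*i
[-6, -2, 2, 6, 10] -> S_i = -6 + 4*i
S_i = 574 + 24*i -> [574, 598, 622, 646, 670]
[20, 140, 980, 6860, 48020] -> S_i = 20*7^i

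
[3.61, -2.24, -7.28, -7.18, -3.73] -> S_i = Random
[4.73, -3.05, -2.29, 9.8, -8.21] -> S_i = Random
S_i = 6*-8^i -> [6, -48, 384, -3072, 24576]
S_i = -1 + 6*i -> [-1, 5, 11, 17, 23]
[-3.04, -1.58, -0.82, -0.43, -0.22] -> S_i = -3.04*0.52^i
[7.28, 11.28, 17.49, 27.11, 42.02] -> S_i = 7.28*1.55^i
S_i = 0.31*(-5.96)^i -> [0.31, -1.85, 11.01, -65.63, 391.15]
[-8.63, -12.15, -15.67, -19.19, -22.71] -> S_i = -8.63 + -3.52*i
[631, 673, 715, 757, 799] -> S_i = 631 + 42*i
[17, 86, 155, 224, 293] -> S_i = 17 + 69*i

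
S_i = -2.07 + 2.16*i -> [-2.07, 0.09, 2.25, 4.41, 6.57]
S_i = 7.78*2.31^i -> [7.78, 17.97, 41.51, 95.9, 221.53]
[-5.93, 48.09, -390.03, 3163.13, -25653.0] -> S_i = -5.93*(-8.11)^i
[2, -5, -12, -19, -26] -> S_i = 2 + -7*i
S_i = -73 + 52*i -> [-73, -21, 31, 83, 135]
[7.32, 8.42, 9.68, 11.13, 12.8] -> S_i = 7.32*1.15^i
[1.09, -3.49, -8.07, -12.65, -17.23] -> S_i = 1.09 + -4.58*i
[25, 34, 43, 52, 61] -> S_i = 25 + 9*i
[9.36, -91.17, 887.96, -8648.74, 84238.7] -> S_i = 9.36*(-9.74)^i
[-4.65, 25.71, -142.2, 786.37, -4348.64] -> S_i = -4.65*(-5.53)^i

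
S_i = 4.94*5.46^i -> [4.94, 26.97, 147.27, 804.09, 4390.33]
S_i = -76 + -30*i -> [-76, -106, -136, -166, -196]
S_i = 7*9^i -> [7, 63, 567, 5103, 45927]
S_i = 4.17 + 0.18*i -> [4.17, 4.35, 4.53, 4.71, 4.89]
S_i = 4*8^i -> [4, 32, 256, 2048, 16384]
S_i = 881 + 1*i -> [881, 882, 883, 884, 885]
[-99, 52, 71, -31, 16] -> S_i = Random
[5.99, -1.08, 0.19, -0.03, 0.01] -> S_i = 5.99*(-0.18)^i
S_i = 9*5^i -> [9, 45, 225, 1125, 5625]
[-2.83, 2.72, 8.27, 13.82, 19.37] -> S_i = -2.83 + 5.55*i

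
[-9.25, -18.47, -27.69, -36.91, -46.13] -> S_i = -9.25 + -9.22*i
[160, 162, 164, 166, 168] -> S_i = 160 + 2*i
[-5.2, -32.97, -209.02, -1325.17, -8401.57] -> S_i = -5.20*6.34^i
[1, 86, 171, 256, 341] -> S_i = 1 + 85*i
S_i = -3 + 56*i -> [-3, 53, 109, 165, 221]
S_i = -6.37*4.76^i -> [-6.37, -30.32, -144.33, -687.01, -3270.15]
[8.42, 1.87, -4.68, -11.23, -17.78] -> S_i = 8.42 + -6.55*i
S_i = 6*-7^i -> [6, -42, 294, -2058, 14406]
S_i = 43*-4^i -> [43, -172, 688, -2752, 11008]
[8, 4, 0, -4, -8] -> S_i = 8 + -4*i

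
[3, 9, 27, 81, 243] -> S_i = 3*3^i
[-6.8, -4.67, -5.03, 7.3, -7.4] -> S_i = Random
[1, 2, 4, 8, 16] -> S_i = 1*2^i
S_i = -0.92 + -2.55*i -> [-0.92, -3.47, -6.02, -8.57, -11.12]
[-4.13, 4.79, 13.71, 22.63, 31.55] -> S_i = -4.13 + 8.92*i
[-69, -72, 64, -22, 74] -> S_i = Random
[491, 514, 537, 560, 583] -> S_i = 491 + 23*i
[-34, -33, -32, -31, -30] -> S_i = -34 + 1*i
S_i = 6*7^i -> [6, 42, 294, 2058, 14406]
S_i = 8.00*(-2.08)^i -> [8.0, -16.64, 34.61, -71.99, 149.74]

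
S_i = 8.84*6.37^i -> [8.84, 56.31, 358.7, 2284.92, 14554.93]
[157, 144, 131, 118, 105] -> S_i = 157 + -13*i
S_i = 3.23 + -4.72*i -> [3.23, -1.49, -6.21, -10.93, -15.65]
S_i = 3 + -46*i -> [3, -43, -89, -135, -181]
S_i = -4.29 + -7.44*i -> [-4.29, -11.73, -19.17, -26.61, -34.05]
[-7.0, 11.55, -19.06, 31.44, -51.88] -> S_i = -7.00*(-1.65)^i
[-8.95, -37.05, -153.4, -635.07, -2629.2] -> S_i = -8.95*4.14^i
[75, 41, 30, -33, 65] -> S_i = Random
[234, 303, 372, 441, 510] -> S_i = 234 + 69*i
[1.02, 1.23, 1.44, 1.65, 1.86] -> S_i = 1.02 + 0.21*i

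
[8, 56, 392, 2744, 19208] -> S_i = 8*7^i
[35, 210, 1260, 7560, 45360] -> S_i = 35*6^i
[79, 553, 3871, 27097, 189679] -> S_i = 79*7^i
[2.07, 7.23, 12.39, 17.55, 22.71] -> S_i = 2.07 + 5.16*i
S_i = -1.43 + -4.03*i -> [-1.43, -5.46, -9.49, -13.52, -17.55]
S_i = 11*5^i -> [11, 55, 275, 1375, 6875]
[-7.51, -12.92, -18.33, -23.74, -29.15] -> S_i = -7.51 + -5.41*i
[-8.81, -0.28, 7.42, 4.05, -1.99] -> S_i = Random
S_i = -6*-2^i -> [-6, 12, -24, 48, -96]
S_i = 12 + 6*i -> [12, 18, 24, 30, 36]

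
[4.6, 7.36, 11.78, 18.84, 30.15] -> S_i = 4.60*1.60^i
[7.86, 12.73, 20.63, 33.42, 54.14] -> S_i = 7.86*1.62^i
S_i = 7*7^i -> [7, 49, 343, 2401, 16807]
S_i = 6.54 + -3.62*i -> [6.54, 2.92, -0.7, -4.32, -7.94]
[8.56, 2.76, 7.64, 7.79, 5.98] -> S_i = Random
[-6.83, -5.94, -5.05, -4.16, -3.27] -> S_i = -6.83 + 0.89*i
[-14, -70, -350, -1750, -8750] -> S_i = -14*5^i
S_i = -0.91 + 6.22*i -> [-0.91, 5.31, 11.53, 17.75, 23.97]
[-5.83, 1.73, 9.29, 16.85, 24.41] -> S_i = -5.83 + 7.56*i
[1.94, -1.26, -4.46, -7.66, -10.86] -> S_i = 1.94 + -3.20*i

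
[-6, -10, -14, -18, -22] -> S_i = -6 + -4*i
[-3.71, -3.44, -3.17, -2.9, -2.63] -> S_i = -3.71 + 0.27*i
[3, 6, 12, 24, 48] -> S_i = 3*2^i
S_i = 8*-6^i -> [8, -48, 288, -1728, 10368]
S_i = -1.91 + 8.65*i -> [-1.91, 6.74, 15.39, 24.04, 32.69]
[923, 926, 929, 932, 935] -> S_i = 923 + 3*i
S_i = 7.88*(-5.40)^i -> [7.88, -42.55, 229.78, -1240.82, 6700.41]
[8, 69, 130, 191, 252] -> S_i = 8 + 61*i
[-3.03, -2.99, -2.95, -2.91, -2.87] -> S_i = -3.03 + 0.04*i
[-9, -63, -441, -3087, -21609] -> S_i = -9*7^i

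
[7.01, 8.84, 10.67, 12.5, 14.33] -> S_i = 7.01 + 1.83*i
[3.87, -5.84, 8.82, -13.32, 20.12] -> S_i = 3.87*(-1.51)^i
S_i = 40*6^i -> [40, 240, 1440, 8640, 51840]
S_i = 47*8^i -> [47, 376, 3008, 24064, 192512]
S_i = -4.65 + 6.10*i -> [-4.65, 1.45, 7.55, 13.65, 19.75]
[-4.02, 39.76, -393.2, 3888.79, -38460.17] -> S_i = -4.02*(-9.89)^i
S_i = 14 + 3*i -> [14, 17, 20, 23, 26]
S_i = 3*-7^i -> [3, -21, 147, -1029, 7203]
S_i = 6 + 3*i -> [6, 9, 12, 15, 18]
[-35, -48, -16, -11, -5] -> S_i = Random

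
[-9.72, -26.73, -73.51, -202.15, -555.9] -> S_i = -9.72*2.75^i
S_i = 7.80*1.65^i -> [7.8, 12.87, 21.24, 35.04, 57.81]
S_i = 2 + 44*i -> [2, 46, 90, 134, 178]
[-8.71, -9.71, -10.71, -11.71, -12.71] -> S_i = -8.71 + -1.00*i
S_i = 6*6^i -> [6, 36, 216, 1296, 7776]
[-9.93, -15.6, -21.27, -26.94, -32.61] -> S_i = -9.93 + -5.67*i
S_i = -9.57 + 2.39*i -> [-9.57, -7.18, -4.79, -2.4, -0.01]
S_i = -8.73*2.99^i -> [-8.73, -26.1, -78.05, -233.36, -697.75]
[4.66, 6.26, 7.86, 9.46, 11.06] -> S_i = 4.66 + 1.60*i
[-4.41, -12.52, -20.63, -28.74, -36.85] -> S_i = -4.41 + -8.11*i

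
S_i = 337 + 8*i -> [337, 345, 353, 361, 369]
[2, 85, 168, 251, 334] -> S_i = 2 + 83*i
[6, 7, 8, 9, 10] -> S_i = 6 + 1*i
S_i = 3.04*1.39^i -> [3.04, 4.23, 5.87, 8.16, 11.35]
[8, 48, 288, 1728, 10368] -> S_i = 8*6^i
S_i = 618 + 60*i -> [618, 678, 738, 798, 858]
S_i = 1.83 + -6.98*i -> [1.83, -5.15, -12.13, -19.11, -26.09]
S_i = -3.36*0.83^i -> [-3.36, -2.79, -2.31, -1.92, -1.59]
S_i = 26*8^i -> [26, 208, 1664, 13312, 106496]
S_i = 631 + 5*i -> [631, 636, 641, 646, 651]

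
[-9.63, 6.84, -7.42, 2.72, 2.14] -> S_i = Random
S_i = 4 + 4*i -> [4, 8, 12, 16, 20]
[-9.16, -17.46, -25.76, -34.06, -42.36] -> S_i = -9.16 + -8.30*i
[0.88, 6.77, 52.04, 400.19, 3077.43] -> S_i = 0.88*7.69^i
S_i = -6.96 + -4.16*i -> [-6.96, -11.12, -15.28, -19.44, -23.6]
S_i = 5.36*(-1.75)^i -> [5.36, -9.38, 16.42, -28.73, 50.27]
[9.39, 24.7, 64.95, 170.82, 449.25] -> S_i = 9.39*2.63^i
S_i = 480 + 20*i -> [480, 500, 520, 540, 560]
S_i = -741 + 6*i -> [-741, -735, -729, -723, -717]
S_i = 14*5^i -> [14, 70, 350, 1750, 8750]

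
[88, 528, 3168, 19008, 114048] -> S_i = 88*6^i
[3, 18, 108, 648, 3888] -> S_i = 3*6^i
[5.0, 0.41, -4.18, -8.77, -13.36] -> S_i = 5.00 + -4.59*i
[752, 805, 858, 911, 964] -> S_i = 752 + 53*i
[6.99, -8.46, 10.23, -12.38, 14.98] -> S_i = 6.99*(-1.21)^i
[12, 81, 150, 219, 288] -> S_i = 12 + 69*i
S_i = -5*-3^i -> [-5, 15, -45, 135, -405]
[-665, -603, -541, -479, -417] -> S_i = -665 + 62*i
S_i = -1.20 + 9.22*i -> [-1.2, 8.02, 17.24, 26.46, 35.68]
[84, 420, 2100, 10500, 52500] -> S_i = 84*5^i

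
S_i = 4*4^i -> [4, 16, 64, 256, 1024]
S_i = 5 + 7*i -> [5, 12, 19, 26, 33]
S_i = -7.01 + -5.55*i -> [-7.01, -12.56, -18.11, -23.66, -29.21]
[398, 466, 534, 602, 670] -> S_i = 398 + 68*i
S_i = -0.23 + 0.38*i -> [-0.23, 0.15, 0.53, 0.91, 1.29]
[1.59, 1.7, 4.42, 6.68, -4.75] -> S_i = Random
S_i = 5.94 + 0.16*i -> [5.94, 6.1, 6.26, 6.42, 6.58]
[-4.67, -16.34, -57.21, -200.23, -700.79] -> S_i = -4.67*3.50^i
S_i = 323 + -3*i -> [323, 320, 317, 314, 311]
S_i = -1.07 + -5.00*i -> [-1.07, -6.07, -11.07, -16.07, -21.07]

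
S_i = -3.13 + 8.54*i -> [-3.13, 5.41, 13.95, 22.49, 31.03]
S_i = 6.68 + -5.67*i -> [6.68, 1.01, -4.66, -10.33, -16.0]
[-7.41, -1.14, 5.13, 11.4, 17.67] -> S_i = -7.41 + 6.27*i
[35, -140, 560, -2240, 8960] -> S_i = 35*-4^i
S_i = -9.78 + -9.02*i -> [-9.78, -18.8, -27.82, -36.84, -45.86]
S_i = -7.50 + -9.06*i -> [-7.5, -16.56, -25.62, -34.68, -43.74]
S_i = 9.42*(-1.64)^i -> [9.42, -15.45, 25.34, -41.55, 68.14]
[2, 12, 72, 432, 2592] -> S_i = 2*6^i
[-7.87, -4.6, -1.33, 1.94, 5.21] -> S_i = -7.87 + 3.27*i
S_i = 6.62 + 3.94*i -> [6.62, 10.56, 14.5, 18.44, 22.38]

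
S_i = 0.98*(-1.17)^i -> [0.98, -1.15, 1.34, -1.57, 1.84]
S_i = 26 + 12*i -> [26, 38, 50, 62, 74]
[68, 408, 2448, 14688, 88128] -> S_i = 68*6^i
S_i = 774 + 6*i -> [774, 780, 786, 792, 798]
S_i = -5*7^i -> [-5, -35, -245, -1715, -12005]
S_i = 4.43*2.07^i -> [4.43, 9.17, 18.98, 39.29, 81.34]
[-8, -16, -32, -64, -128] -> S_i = -8*2^i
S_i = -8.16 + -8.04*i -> [-8.16, -16.2, -24.24, -32.28, -40.32]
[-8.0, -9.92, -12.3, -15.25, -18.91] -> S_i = -8.00*1.24^i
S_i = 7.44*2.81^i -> [7.44, 20.91, 58.75, 165.08, 463.87]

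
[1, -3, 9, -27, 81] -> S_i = 1*-3^i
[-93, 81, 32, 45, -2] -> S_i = Random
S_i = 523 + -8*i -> [523, 515, 507, 499, 491]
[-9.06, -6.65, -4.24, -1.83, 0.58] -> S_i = -9.06 + 2.41*i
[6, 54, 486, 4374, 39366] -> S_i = 6*9^i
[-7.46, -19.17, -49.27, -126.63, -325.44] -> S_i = -7.46*2.57^i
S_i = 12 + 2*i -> [12, 14, 16, 18, 20]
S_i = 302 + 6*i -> [302, 308, 314, 320, 326]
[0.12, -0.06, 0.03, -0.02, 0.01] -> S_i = 0.12*(-0.52)^i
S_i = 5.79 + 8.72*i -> [5.79, 14.51, 23.23, 31.95, 40.67]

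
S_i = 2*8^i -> [2, 16, 128, 1024, 8192]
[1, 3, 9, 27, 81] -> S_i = 1*3^i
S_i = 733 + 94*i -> [733, 827, 921, 1015, 1109]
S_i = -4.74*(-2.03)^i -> [-4.74, 9.62, -19.53, 39.65, -80.49]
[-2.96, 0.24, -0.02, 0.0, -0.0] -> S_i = -2.96*(-0.08)^i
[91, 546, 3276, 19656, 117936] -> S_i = 91*6^i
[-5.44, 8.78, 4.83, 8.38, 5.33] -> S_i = Random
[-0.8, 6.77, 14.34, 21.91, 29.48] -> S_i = -0.80 + 7.57*i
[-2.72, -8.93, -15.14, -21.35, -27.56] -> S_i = -2.72 + -6.21*i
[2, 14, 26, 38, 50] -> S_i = 2 + 12*i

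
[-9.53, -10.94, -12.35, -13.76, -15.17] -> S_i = -9.53 + -1.41*i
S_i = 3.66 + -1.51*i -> [3.66, 2.15, 0.64, -0.87, -2.38]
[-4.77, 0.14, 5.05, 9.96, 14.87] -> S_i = -4.77 + 4.91*i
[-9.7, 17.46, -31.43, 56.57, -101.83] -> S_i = -9.70*(-1.80)^i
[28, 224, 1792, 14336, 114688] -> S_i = 28*8^i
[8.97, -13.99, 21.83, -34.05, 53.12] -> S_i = 8.97*(-1.56)^i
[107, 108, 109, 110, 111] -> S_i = 107 + 1*i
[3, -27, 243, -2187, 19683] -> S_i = 3*-9^i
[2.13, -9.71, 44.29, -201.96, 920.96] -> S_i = 2.13*(-4.56)^i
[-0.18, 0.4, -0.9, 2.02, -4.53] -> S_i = -0.18*(-2.24)^i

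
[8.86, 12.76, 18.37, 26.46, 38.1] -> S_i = 8.86*1.44^i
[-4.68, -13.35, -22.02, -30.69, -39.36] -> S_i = -4.68 + -8.67*i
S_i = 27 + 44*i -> [27, 71, 115, 159, 203]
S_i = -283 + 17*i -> [-283, -266, -249, -232, -215]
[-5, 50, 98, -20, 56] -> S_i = Random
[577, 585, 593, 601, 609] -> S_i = 577 + 8*i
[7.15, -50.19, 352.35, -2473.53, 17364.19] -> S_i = 7.15*(-7.02)^i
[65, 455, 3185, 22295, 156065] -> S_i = 65*7^i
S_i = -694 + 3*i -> [-694, -691, -688, -685, -682]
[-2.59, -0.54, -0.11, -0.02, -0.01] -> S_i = -2.59*0.21^i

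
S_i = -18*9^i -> [-18, -162, -1458, -13122, -118098]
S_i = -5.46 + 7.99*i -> [-5.46, 2.53, 10.52, 18.51, 26.5]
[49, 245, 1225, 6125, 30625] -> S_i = 49*5^i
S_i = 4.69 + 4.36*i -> [4.69, 9.05, 13.41, 17.77, 22.13]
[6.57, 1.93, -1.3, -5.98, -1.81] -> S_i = Random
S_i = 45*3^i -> [45, 135, 405, 1215, 3645]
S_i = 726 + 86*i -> [726, 812, 898, 984, 1070]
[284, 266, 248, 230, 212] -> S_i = 284 + -18*i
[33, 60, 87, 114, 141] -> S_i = 33 + 27*i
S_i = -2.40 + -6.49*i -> [-2.4, -8.89, -15.38, -21.87, -28.36]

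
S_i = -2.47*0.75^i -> [-2.47, -1.85, -1.39, -1.04, -0.78]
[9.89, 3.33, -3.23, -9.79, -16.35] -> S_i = 9.89 + -6.56*i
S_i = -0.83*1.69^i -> [-0.83, -1.4, -2.37, -4.01, -6.77]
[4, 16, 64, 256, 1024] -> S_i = 4*4^i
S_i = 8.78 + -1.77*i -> [8.78, 7.01, 5.24, 3.47, 1.7]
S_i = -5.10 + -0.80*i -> [-5.1, -5.9, -6.7, -7.5, -8.3]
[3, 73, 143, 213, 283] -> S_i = 3 + 70*i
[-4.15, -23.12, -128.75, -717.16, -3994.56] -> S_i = -4.15*5.57^i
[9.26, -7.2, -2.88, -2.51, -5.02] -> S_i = Random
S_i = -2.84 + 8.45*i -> [-2.84, 5.61, 14.06, 22.51, 30.96]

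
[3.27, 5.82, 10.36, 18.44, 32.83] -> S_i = 3.27*1.78^i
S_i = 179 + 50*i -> [179, 229, 279, 329, 379]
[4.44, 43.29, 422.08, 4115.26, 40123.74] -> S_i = 4.44*9.75^i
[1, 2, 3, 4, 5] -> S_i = 1 + 1*i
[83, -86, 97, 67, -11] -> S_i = Random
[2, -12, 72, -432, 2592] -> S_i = 2*-6^i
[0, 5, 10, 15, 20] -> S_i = 0 + 5*i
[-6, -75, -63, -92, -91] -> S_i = Random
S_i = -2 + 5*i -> [-2, 3, 8, 13, 18]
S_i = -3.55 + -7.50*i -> [-3.55, -11.05, -18.55, -26.05, -33.55]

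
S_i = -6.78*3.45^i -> [-6.78, -23.39, -80.7, -278.41, -960.52]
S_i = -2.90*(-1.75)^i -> [-2.9, 5.08, -8.88, 15.54, -27.2]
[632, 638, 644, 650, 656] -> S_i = 632 + 6*i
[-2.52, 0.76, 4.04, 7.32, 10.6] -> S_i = -2.52 + 3.28*i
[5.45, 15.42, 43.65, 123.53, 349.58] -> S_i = 5.45*2.83^i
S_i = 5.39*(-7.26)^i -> [5.39, -39.13, 284.09, -2062.52, 14973.91]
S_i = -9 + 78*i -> [-9, 69, 147, 225, 303]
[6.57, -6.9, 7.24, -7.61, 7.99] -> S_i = 6.57*(-1.05)^i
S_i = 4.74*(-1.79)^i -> [4.74, -8.48, 15.19, -27.19, 48.66]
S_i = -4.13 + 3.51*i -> [-4.13, -0.62, 2.89, 6.4, 9.91]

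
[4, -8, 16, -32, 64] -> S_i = 4*-2^i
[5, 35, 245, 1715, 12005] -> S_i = 5*7^i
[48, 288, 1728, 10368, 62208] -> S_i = 48*6^i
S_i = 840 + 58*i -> [840, 898, 956, 1014, 1072]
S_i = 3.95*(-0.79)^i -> [3.95, -3.12, 2.47, -1.95, 1.54]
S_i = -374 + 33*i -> [-374, -341, -308, -275, -242]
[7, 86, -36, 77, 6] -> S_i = Random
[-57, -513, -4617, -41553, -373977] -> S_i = -57*9^i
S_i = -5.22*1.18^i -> [-5.22, -6.16, -7.27, -8.58, -10.12]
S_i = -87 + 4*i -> [-87, -83, -79, -75, -71]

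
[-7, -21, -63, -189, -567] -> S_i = -7*3^i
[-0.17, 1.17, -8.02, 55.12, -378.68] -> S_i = -0.17*(-6.87)^i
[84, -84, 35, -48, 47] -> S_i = Random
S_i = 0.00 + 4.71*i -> [0.0, 4.71, 9.42, 14.13, 18.84]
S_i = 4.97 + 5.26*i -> [4.97, 10.23, 15.49, 20.75, 26.01]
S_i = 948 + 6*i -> [948, 954, 960, 966, 972]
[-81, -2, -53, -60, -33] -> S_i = Random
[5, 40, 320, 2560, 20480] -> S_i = 5*8^i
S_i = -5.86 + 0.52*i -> [-5.86, -5.34, -4.82, -4.3, -3.78]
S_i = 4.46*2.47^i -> [4.46, 11.02, 27.21, 67.21, 166.01]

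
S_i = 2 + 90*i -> [2, 92, 182, 272, 362]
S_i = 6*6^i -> [6, 36, 216, 1296, 7776]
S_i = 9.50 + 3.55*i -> [9.5, 13.05, 16.6, 20.15, 23.7]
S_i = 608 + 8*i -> [608, 616, 624, 632, 640]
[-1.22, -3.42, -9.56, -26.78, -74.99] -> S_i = -1.22*2.80^i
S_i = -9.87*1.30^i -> [-9.87, -12.83, -16.68, -21.68, -28.19]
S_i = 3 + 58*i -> [3, 61, 119, 177, 235]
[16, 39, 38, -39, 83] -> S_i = Random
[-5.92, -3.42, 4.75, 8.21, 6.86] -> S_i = Random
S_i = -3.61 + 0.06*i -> [-3.61, -3.55, -3.49, -3.43, -3.37]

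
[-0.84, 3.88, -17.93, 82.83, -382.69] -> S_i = -0.84*(-4.62)^i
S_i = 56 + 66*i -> [56, 122, 188, 254, 320]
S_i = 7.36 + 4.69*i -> [7.36, 12.05, 16.74, 21.43, 26.12]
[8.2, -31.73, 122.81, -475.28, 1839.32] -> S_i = 8.20*(-3.87)^i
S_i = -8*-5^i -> [-8, 40, -200, 1000, -5000]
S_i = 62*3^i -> [62, 186, 558, 1674, 5022]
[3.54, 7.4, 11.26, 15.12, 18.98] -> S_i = 3.54 + 3.86*i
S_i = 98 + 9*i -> [98, 107, 116, 125, 134]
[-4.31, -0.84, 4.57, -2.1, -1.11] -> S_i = Random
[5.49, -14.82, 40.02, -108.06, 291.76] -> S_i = 5.49*(-2.70)^i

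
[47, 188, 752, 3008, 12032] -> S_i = 47*4^i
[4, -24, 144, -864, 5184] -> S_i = 4*-6^i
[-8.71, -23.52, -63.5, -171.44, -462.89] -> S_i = -8.71*2.70^i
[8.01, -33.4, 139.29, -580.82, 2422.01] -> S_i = 8.01*(-4.17)^i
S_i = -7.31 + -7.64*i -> [-7.31, -14.95, -22.59, -30.23, -37.87]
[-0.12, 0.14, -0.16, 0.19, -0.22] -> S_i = -0.12*(-1.16)^i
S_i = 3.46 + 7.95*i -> [3.46, 11.41, 19.36, 27.31, 35.26]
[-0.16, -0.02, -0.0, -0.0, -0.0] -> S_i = -0.16*0.14^i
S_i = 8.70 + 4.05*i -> [8.7, 12.75, 16.8, 20.85, 24.9]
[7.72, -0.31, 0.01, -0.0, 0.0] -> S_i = 7.72*(-0.04)^i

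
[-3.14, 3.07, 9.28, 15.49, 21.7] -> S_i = -3.14 + 6.21*i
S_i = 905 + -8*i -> [905, 897, 889, 881, 873]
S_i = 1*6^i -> [1, 6, 36, 216, 1296]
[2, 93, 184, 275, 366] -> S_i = 2 + 91*i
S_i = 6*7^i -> [6, 42, 294, 2058, 14406]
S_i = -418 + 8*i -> [-418, -410, -402, -394, -386]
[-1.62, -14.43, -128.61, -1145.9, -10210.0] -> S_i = -1.62*8.91^i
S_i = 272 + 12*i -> [272, 284, 296, 308, 320]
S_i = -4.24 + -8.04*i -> [-4.24, -12.28, -20.32, -28.36, -36.4]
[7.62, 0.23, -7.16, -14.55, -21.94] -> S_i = 7.62 + -7.39*i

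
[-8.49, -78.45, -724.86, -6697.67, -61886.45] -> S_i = -8.49*9.24^i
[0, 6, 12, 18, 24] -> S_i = 0 + 6*i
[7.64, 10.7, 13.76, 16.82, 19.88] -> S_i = 7.64 + 3.06*i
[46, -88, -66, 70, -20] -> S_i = Random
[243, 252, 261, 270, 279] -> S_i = 243 + 9*i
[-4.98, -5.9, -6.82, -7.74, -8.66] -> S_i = -4.98 + -0.92*i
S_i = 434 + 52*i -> [434, 486, 538, 590, 642]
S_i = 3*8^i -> [3, 24, 192, 1536, 12288]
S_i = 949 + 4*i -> [949, 953, 957, 961, 965]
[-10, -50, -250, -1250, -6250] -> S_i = -10*5^i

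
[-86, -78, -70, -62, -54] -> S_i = -86 + 8*i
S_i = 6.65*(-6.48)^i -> [6.65, -43.09, 279.24, -1809.45, 11725.24]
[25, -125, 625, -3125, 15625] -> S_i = 25*-5^i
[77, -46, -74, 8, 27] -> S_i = Random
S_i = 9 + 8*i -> [9, 17, 25, 33, 41]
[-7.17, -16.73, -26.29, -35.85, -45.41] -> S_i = -7.17 + -9.56*i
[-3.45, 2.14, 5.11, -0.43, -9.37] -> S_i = Random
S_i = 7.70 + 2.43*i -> [7.7, 10.13, 12.56, 14.99, 17.42]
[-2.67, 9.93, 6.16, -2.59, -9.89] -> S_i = Random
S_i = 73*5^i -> [73, 365, 1825, 9125, 45625]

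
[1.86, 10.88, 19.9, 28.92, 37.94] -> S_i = 1.86 + 9.02*i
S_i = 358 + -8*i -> [358, 350, 342, 334, 326]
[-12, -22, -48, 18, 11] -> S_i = Random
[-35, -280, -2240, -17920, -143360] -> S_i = -35*8^i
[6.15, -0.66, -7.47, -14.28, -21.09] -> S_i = 6.15 + -6.81*i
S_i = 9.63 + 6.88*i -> [9.63, 16.51, 23.39, 30.27, 37.15]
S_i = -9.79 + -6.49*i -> [-9.79, -16.28, -22.77, -29.26, -35.75]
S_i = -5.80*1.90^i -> [-5.8, -11.02, -20.94, -39.78, -75.59]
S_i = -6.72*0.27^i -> [-6.72, -1.81, -0.49, -0.13, -0.04]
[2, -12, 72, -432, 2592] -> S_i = 2*-6^i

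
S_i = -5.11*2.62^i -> [-5.11, -13.39, -35.08, -91.9, -240.78]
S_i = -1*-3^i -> [-1, 3, -9, 27, -81]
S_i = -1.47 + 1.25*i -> [-1.47, -0.22, 1.03, 2.28, 3.53]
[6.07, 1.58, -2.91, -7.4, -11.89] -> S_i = 6.07 + -4.49*i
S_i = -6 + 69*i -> [-6, 63, 132, 201, 270]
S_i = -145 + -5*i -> [-145, -150, -155, -160, -165]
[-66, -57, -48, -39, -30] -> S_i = -66 + 9*i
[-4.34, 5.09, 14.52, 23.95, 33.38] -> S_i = -4.34 + 9.43*i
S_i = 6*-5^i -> [6, -30, 150, -750, 3750]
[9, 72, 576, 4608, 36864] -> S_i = 9*8^i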